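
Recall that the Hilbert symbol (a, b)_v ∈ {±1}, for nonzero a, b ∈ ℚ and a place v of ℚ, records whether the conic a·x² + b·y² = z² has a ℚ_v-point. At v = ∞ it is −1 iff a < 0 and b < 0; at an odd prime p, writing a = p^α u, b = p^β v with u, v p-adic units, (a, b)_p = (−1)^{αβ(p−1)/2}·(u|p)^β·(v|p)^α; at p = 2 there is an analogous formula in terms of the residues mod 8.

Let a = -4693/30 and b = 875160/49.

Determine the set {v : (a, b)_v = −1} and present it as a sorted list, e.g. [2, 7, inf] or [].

Mod squares: a ≡ -390, b ≡ 24310. Check v ∈ {∞, 2, 3, 5, 7, 11, 13, 17, 19}.
v=13: a=13^1·(≡4), b=13^1·(≡11) mod 13; (4|13)=+1, (11|13)=-1; (−1)^{1·1·6}·(+1)^1·(-1)^1 = -1.
v=2: v_2(a)=-1, v_2(b)=3; units ≡ 5, 3 (mod 8); ε·ε+αω+βω = 0·1+-1·1+3·1 ≡ 0  ⇒  (a,b)_2 = +1.
v=7: a=7^0·(≡2), b=7^-2·(≡6) mod 7; (2|7)=+1, (6|7)=-1; (−1)^{0·-2·3}·(+1)^-2·(-1)^0 = +1.
v=19: a=19^2·(≡4), b=19^0·(≡7) mod 19; (4|19)=+1, (7|19)=+1; (−1)^{2·0·9}·(+1)^0·(+1)^2 = +1.
v=17: a=17^0·(≡13), b=17^1·(≡15) mod 17; (13|17)=+1, (15|17)=+1; (−1)^{0·1·8}·(+1)^1·(+1)^0 = +1.
v=∞: -390 < 0 and 24310 > 0  ⇒  (a,b)_∞ = +1.
v=3: a=3^-1·(≡2), b=3^2·(≡1) mod 3; (2|3)=-1, (1|3)=+1; (−1)^{-1·2·1}·(-1)^2·(+1)^-1 = +1.
v=11: a=11^0·(≡6), b=11^1·(≡6) mod 11; (6|11)=-1, (6|11)=-1; (−1)^{0·1·5}·(-1)^1·(-1)^0 = -1.
v=5: a=5^-1·(≡2), b=5^1·(≡3) mod 5; (2|5)=-1, (3|5)=-1; (−1)^{-1·1·2}·(-1)^1·(-1)^-1 = +1.
|Ram(-390, 24310)| = 2, even; anisotropic at {11, 13}.

[11, 13]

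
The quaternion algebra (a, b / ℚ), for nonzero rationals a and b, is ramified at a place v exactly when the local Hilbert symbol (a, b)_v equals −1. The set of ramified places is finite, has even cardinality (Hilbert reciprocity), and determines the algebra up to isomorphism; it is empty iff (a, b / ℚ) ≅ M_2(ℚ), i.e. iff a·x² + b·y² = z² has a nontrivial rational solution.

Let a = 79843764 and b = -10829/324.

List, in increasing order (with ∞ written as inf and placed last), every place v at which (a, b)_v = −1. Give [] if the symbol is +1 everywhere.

[7, 11]

Mod squares: a ≡ 69069, b ≡ -221. Check v ∈ {∞, 2, 3, 7, 11, 13, 17, 23}.
v=2: v_2(a)=2, v_2(b)=-2; units ≡ 5, 3 (mod 8); ε·ε+αω+βω = 0·1+2·1+-2·1 ≡ 0  ⇒  (a,b)_2 = +1.
v=7: a=7^1·(≡4), b=7^2·(≡5) mod 7; (4|7)=+1, (5|7)=-1; (−1)^{1·2·3}·(+1)^2·(-1)^1 = -1.
v=∞: 69069 > 0 and -221 < 0  ⇒  (a,b)_∞ = +1.
v=3: a=3^1·(≡1), b=3^-4·(≡1) mod 3; (1|3)=+1, (1|3)=+1; (−1)^{1·-4·1}·(+1)^-4·(+1)^1 = +1.
v=13: a=13^1·(≡4), b=13^1·(≡1) mod 13; (4|13)=+1, (1|13)=+1; (−1)^{1·1·6}·(+1)^1·(+1)^1 = +1.
v=23: a=23^1·(≡9), b=23^0·(≡2) mod 23; (9|23)=+1, (2|23)=+1; (−1)^{1·0·11}·(+1)^0·(+1)^1 = +1.
v=11: a=11^1·(≡9), b=11^0·(≡10) mod 11; (9|11)=+1, (10|11)=-1; (−1)^{1·0·5}·(+1)^0·(-1)^1 = -1.
v=17: a=17^2·(≡9), b=17^1·(≡9) mod 17; (9|17)=+1, (9|17)=+1; (−1)^{2·1·8}·(+1)^1·(+1)^2 = +1.
|Ram(69069, -221)| = 2, even; anisotropic at {7, 11}.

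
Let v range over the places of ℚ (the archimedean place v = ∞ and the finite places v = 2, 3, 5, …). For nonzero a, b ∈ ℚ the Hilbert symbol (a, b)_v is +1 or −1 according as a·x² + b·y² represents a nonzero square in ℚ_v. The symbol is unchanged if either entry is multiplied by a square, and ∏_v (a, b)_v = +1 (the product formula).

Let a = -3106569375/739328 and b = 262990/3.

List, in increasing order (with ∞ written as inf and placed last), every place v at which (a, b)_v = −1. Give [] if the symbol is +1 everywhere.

[2, 3, 5, 7]

Mod squares: a ≡ -78, b ≡ 2730. Check v ∈ {∞, 2, 3, 5, 7, 13, 17, 19}.
v=19: a=19^-2·(≡11), b=19^0·(≡10) mod 19; (11|19)=+1, (10|19)=-1; (−1)^{-2·0·9}·(+1)^0·(-1)^-2 = +1.
v=7: a=7^2·(≡5), b=7^1·(≡5) mod 7; (5|7)=-1, (5|7)=-1; (−1)^{2·1·3}·(-1)^1·(-1)^2 = -1.
v=2: v_2(a)=-11, v_2(b)=1; units ≡ 1, 5 (mod 8); ε·ε+αω+βω = 0·0+-11·1+1·0 ≡ 1  ⇒  (a,b)_2 = -1.
v=13: a=13^1·(≡7), b=13^1·(≡5) mod 13; (7|13)=-1, (5|13)=-1; (−1)^{1·1·6}·(-1)^1·(-1)^1 = +1.
v=17: a=17^2·(≡10), b=17^2·(≡3) mod 17; (10|17)=-1, (3|17)=-1; (−1)^{2·2·8}·(-1)^2·(-1)^2 = +1.
v=∞: -78 < 0 and 2730 > 0  ⇒  (a,b)_∞ = +1.
v=5: a=5^4·(≡3), b=5^1·(≡1) mod 5; (3|5)=-1, (1|5)=+1; (−1)^{4·1·2}·(-1)^1·(+1)^4 = -1.
v=3: a=3^3·(≡1), b=3^-1·(≡1) mod 3; (1|3)=+1, (1|3)=+1; (−1)^{3·-1·1}·(+1)^-1·(+1)^3 = -1.
Ram(-78, 2730) = {2, 3, 5, 7}; no ℚ_2-point on the conic.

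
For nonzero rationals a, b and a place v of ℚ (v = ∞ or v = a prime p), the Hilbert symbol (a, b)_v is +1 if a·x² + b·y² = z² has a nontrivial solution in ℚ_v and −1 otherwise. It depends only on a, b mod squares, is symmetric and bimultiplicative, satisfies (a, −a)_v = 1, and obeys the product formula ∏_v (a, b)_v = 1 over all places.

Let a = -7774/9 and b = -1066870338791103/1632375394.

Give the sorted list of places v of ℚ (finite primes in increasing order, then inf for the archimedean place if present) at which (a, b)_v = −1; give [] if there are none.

(a, b) ≡ (-46, -6826078) mod (ℚ^×)²; places V = {2, 3, 7, 11, 13, 17, 23, 29, 41, 43, 47, ∞}.
(a,b)_11: α=0, u≡4; β=2, v≡4 (mod 11); (4|11)=+1, (4|11)=+1; sign (−1)^0·+1^2·+1^0 = +1.
(a,b)_23: α=1, u≡11; β=1, v≡13 (mod 23); (11|23)=-1, (13|23)=+1; sign (−1)^1·-1^1·+1^1 = +1.
(a,b)_47: α=0, u≡24; β=4, v≡8 (mod 47); (24|47)=+1, (8|47)=+1; sign (−1)^0·+1^4·+1^0 = +1.
(a,b)_13: α=2, u≡5; β=-4, v≡4 (mod 13); (5|13)=-1, (4|13)=+1; sign (−1)^0·-1^-4·+1^2 = +1.
(a,b)_29: α=0, u≡3; β=1, v≡15 (mod 29); (3|29)=-1, (15|29)=-1; sign (−1)^0·-1^1·-1^0 = -1.
(a,b)_∞: sgn(-46)=−, sgn(-6826078)=−, so -1.
(a,b)_17: α=0, u≡7; β=-1, v≡12 (mod 17); (7|17)=-1, (12|17)=-1; sign (−1)^0·-1^-1·-1^0 = -1.
(a,b)_7: α=0, u≡5; β=1, v≡2 (mod 7); (5|7)=-1, (2|7)=+1; sign (−1)^0·-1^1·+1^0 = -1.
(a,b)_3: α=-2, u≡2; β=2, v≡2 (mod 3); (2|3)=-1, (2|3)=-1; sign (−1)^0·-1^2·-1^-2 = +1.
(a,b)_43: α=0, u≡1; β=1, v≡35 (mod 43); (1|43)=+1, (35|43)=+1; sign (−1)^0·+1^1·+1^0 = +1.
(a,b)_41: α=0, u≡20; β=-2, v≡14 (mod 41); (20|41)=+1, (14|41)=-1; sign (−1)^0·+1^-2·-1^0 = +1.
(a,b)_2: α=1, β=-1; u≡1, v≡1 (mod 8); ε(u)ε(v)=0·0, αω(v)=1·0, βω(u)=-1·0; sum ≡ 0  ⇒  +1.
(-46, -6826078 / ℚ) ramifies at {7, 17, 29, ∞}: a division algebra.

[7, 17, 29, inf]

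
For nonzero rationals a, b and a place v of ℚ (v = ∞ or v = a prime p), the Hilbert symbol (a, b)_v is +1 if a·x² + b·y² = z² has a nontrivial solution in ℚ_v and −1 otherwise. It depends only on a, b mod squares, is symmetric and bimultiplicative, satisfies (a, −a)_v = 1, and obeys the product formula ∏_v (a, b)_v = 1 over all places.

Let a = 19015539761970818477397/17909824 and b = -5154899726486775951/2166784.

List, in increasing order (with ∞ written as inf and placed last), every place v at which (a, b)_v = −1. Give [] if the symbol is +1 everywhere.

Mod squares: a ≡ 24315253, b ≡ -1479. Check v ∈ {∞, 2, 3, 7, 17, 19, 23, 29, 31, 37, 43}.
v=23: a=23^-4·(≡22), b=23^-2·(≡4) mod 23; (22|23)=-1, (4|23)=+1; (−1)^{-4·-2·11}·(-1)^-2·(+1)^-4 = +1.
v=37: a=37^3·(≡36), b=37^2·(≡9) mod 37; (36|37)=+1, (9|37)=+1; (−1)^{3·2·18}·(+1)^2·(+1)^3 = +1.
v=∞: 24315253 > 0 and -1479 < 0  ⇒  (a,b)_∞ = +1.
v=43: a=43^3·(≡4), b=43^2·(≡34) mod 43; (4|43)=+1, (34|43)=-1; (−1)^{3·2·21}·(+1)^2·(-1)^3 = -1.
v=19: a=19^0·(≡12), b=19^2·(≡12) mod 19; (12|19)=-1, (12|19)=-1; (−1)^{0·2·9}·(-1)^2·(-1)^0 = +1.
v=31: a=31^3·(≡5), b=31^2·(≡18) mod 31; (5|31)=+1, (18|31)=+1; (−1)^{3·2·15}·(+1)^2·(+1)^3 = +1.
v=7: a=7^2·(≡4), b=7^2·(≡6) mod 7; (4|7)=+1, (6|7)=-1; (−1)^{2·2·3}·(+1)^2·(-1)^2 = +1.
v=2: v_2(a)=-6, v_2(b)=-12; units ≡ 5, 1 (mod 8); ε·ε+αω+βω = 0·0+-6·0+-12·1 ≡ 0  ⇒  (a,b)_2 = +1.
v=29: a=29^1·(≡5), b=29^1·(≡1) mod 29; (5|29)=+1, (1|29)=+1; (−1)^{1·1·14}·(+1)^1·(+1)^1 = +1.
v=3: a=3^8·(≡1), b=3^5·(≡2) mod 3; (1|3)=+1, (2|3)=-1; (−1)^{8·5·1}·(+1)^5·(-1)^8 = +1.
v=17: a=17^1·(≡6), b=17^1·(≡2) mod 17; (6|17)=-1, (2|17)=+1; (−1)^{1·1·8}·(-1)^1·(+1)^1 = -1.
Ram(24315253, -1479) = {17, 43}; no ℚ_17-point on the conic.

[17, 43]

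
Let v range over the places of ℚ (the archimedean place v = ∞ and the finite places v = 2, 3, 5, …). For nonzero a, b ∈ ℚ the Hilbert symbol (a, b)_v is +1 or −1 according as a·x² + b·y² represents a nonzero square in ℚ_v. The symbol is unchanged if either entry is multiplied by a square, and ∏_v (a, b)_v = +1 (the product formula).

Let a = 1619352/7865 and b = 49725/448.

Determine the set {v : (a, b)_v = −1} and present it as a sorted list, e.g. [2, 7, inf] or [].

[3, 5, 13, 17]

Mod squares: a ≡ 6630, b ≡ 1547. Check v ∈ {∞, 2, 3, 5, 7, 11, 13, 17}.
v=11: a=11^-2·(≡2), b=11^0·(≡2) mod 11; (2|11)=-1, (2|11)=-1; (−1)^{-2·0·5}·(-1)^0·(-1)^-2 = +1.
v=3: a=3^5·(≡2), b=3^2·(≡2) mod 3; (2|3)=-1, (2|3)=-1; (−1)^{5·2·1}·(-1)^2·(-1)^5 = -1.
v=5: a=5^-1·(≡4), b=5^2·(≡3) mod 5; (4|5)=+1, (3|5)=-1; (−1)^{-1·2·2}·(+1)^2·(-1)^-1 = -1.
v=7: a=7^2·(≡2), b=7^-1·(≡4) mod 7; (2|7)=+1, (4|7)=+1; (−1)^{2·-1·3}·(+1)^-1·(+1)^2 = +1.
v=17: a=17^1·(≡2), b=17^1·(≡3) mod 17; (2|17)=+1, (3|17)=-1; (−1)^{1·1·8}·(+1)^1·(-1)^1 = -1.
v=∞: 6630 > 0 and 1547 > 0  ⇒  (a,b)_∞ = +1.
v=13: a=13^-1·(≡1), b=13^1·(≡7) mod 13; (1|13)=+1, (7|13)=-1; (−1)^{-1·1·6}·(+1)^1·(-1)^-1 = -1.
v=2: v_2(a)=3, v_2(b)=-6; units ≡ 3, 3 (mod 8); ε·ε+αω+βω = 1·1+3·1+-6·1 ≡ 0  ⇒  (a,b)_2 = +1.
|Ram(6630, 1547)| = 4, even; anisotropic at {3, 5, 13, 17}.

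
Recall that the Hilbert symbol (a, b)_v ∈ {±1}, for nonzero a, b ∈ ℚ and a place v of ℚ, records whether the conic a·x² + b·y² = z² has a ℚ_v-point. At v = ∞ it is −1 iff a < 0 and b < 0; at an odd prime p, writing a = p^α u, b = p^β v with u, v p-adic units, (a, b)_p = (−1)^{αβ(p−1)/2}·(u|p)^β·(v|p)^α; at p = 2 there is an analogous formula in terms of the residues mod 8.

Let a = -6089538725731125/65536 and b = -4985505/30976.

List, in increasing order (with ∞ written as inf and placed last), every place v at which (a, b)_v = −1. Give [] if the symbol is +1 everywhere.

Mod squares: a ≡ -5, b ≡ -11305. Check v ∈ {∞, 2, 3, 5, 7, 11, 17, 19}.
v=2: v_2(a)=-16, v_2(b)=-8; units ≡ 3, 7 (mod 8); ε·ε+αω+βω = 1·1+-16·0+-8·1 ≡ 1  ⇒  (a,b)_2 = -1.
v=19: a=19^2·(≡10), b=19^1·(≡15) mod 19; (10|19)=-1, (15|19)=-1; (−1)^{2·1·9}·(-1)^1·(-1)^2 = -1.
v=17: a=17^2·(≡6), b=17^1·(≡1) mod 17; (6|17)=-1, (1|17)=+1; (−1)^{2·1·8}·(-1)^1·(+1)^2 = -1.
v=∞: -5 < 0 and -11305 < 0  ⇒  (a,b)_∞ = -1.
v=3: a=3^4·(≡1), b=3^2·(≡2) mod 3; (1|3)=+1, (2|3)=-1; (−1)^{4·2·1}·(+1)^2·(-1)^4 = +1.
v=5: a=5^3·(≡1), b=5^1·(≡4) mod 5; (1|5)=+1, (4|5)=+1; (−1)^{3·1·2}·(+1)^1·(+1)^3 = +1.
v=11: a=11^0·(≡8), b=11^-2·(≡1) mod 11; (8|11)=-1, (1|11)=+1; (−1)^{0·-2·5}·(-1)^-2·(+1)^0 = +1.
v=7: a=7^8·(≡2), b=7^3·(≡4) mod 7; (2|7)=+1, (4|7)=+1; (−1)^{8·3·3}·(+1)^3·(+1)^8 = +1.
|Ram(-5, -11305)| = 4, even; anisotropic at {2, 17, 19, ∞}.

[2, 17, 19, inf]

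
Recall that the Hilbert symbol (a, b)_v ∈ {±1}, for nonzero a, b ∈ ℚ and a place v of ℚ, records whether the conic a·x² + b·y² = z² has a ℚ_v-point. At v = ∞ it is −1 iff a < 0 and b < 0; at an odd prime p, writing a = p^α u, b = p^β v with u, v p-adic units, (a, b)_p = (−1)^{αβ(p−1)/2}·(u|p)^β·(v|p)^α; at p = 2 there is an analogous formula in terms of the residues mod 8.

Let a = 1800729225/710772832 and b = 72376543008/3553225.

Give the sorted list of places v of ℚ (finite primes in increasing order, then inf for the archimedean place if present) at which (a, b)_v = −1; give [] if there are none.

[2, 37]

(a, b) ≡ (22, 5698) mod (ℚ^×)²; places V = {2, 3, 5, 7, 11, 13, 23, 29, 37, 41, ∞}.
(a,b)_∞: sgn(22)=+, sgn(5698)=+, so +1.
(a,b)_2: α=-5, β=5; u≡3, v≡1 (mod 8); ε(u)ε(v)=1·0, αω(v)=-5·0, βω(u)=5·1; sum ≡ 1  ⇒  -1.
(a,b)_7: α=-4, u≡4; β=1, v≡4 (mod 7); (4|7)=+1, (4|7)=+1; sign (−1)^0·+1^1·+1^-4 = +1.
(a,b)_3: α=4, u≡1; β=8, v≡1 (mod 3); (1|3)=+1, (1|3)=+1; sign (−1)^0·+1^8·+1^4 = +1.
(a,b)_23: α=2, u≡10; β=0, v≡17 (mod 23); (10|23)=-1, (17|23)=-1; sign (−1)^0·-1^0·-1^2 = +1.
(a,b)_13: α=0, u≡3; β=-2, v≡4 (mod 13); (3|13)=+1, (4|13)=+1; sign (−1)^0·+1^-2·+1^0 = +1.
(a,b)_11: α=-1, u≡6; β=3, v≡5 (mod 11); (6|11)=-1, (5|11)=+1; sign (−1)^1·-1^3·+1^-1 = +1.
(a,b)_41: α=2, u≡17; β=0, v≡32 (mod 41); (17|41)=-1, (32|41)=+1; sign (−1)^0·-1^0·+1^2 = +1.
(a,b)_29: α=-2, u≡7; β=-2, v≡15 (mod 29); (7|29)=+1, (15|29)=-1; sign (−1)^0·+1^-2·-1^-2 = +1.
(a,b)_37: α=0, u≡23; β=1, v≡31 (mod 37); (23|37)=-1, (31|37)=-1; sign (−1)^0·-1^1·-1^0 = -1.
(a,b)_5: α=2, u≡2; β=-2, v≡2 (mod 5); (2|5)=-1, (2|5)=-1; sign (−1)^0·-1^-2·-1^2 = +1.
|Ram(22, 5698)| = 2, even; anisotropic at {2, 37}.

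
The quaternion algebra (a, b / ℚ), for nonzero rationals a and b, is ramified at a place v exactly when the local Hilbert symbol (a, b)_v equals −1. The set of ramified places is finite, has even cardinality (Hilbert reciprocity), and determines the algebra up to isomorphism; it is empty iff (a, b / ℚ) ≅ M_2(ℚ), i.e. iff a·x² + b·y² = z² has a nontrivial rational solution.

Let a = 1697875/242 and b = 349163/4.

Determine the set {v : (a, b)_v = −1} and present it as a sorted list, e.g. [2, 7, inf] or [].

[5, 17, 19, 23]

(a, b) ≡ (470, 349163) mod (ℚ^×)²; places V = {2, 5, 11, 17, 19, 23, 47, ∞}.
(a,b)_19: α=0, u≡12; β=1, v≡1 (mod 19); (12|19)=-1, (1|19)=+1; sign (−1)^0·-1^1·+1^0 = -1.
(a,b)_17: α=2, u≡11; β=1, v≡5 (mod 17); (11|17)=-1, (5|17)=-1; sign (−1)^0·-1^1·-1^2 = -1.
(a,b)_2: α=-1, β=-2; u≡3, v≡3 (mod 8); ε(u)ε(v)=1·1, αω(v)=-1·1, βω(u)=-2·1; sum ≡ 0  ⇒  +1.
(a,b)_23: α=0, u≡7; β=1, v≡6 (mod 23); (7|23)=-1, (6|23)=+1; sign (−1)^0·-1^1·+1^0 = -1.
(a,b)_∞: sgn(470)=+, sgn(349163)=+, so +1.
(a,b)_5: α=3, u≡4; β=0, v≡2 (mod 5); (4|5)=+1, (2|5)=-1; sign (−1)^0·+1^0·-1^3 = -1.
(a,b)_47: α=1, u≡31; β=1, v≡36 (mod 47); (31|47)=-1, (36|47)=+1; sign (−1)^1·-1^1·+1^1 = +1.
(a,b)_11: α=-2, u≡7; β=0, v≡3 (mod 11); (7|11)=-1, (3|11)=+1; sign (−1)^0·-1^0·+1^-2 = +1.
(470, 349163 / ℚ) ramifies at {5, 17, 19, 23}: a division algebra.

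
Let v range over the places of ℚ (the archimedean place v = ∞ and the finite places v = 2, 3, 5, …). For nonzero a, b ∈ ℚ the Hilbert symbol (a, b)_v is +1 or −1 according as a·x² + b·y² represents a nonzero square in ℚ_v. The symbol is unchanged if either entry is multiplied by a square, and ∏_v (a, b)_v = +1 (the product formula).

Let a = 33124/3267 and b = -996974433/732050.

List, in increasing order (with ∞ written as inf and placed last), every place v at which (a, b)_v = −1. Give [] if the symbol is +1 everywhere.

[3, 7]

(a, b) ≡ (3, -546) mod (ℚ^×)²; places V = {2, 3, 5, 7, 11, 13, ∞}.
(a,b)_13: α=2, u≡10; β=3, v≡4 (mod 13); (10|13)=+1, (4|13)=+1; sign (−1)^0·+1^3·+1^2 = +1.
(a,b)_3: α=-3, u≡1; β=3, v≡1 (mod 3); (1|3)=+1, (1|3)=+1; sign (−1)^1·+1^3·+1^-3 = -1.
(a,b)_11: α=-2, u≡5; β=-4, v≡3 (mod 11); (5|11)=+1, (3|11)=+1; sign (−1)^0·+1^-4·+1^-2 = +1.
(a,b)_∞: sgn(3)=+, sgn(-546)=−, so +1.
(a,b)_5: α=0, u≡2; β=-2, v≡1 (mod 5); (2|5)=-1, (1|5)=+1; sign (−1)^0·-1^-2·+1^0 = +1.
(a,b)_7: α=2, u≡5; β=5, v≡5 (mod 7); (5|7)=-1, (5|7)=-1; sign (−1)^0·-1^5·-1^2 = -1.
(a,b)_2: α=2, β=-1; u≡3, v≡7 (mod 8); ε(u)ε(v)=1·1, αω(v)=2·0, βω(u)=-1·1; sum ≡ 0  ⇒  +1.
|Ram(3, -546)| = 2, even; anisotropic at {3, 7}.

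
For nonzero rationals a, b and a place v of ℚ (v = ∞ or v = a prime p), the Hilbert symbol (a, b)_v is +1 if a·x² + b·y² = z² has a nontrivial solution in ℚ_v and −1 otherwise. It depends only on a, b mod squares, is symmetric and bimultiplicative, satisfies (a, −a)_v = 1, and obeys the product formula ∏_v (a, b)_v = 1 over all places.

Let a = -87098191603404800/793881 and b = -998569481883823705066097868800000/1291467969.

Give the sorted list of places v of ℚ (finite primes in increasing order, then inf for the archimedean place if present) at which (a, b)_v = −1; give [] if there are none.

(a, b) ≡ (-8177, -40145) mod (ℚ^×)²; places V = {2, 3, 5, 7, 11, 13, 17, 31, 37, 47, ∞}.
(a,b)_5: α=2, u≡3; β=5, v≡1 (mod 5); (3|5)=-1, (1|5)=+1; sign (−1)^0·-1^5·+1^2 = -1.
(a,b)_31: α=2, u≡25; β=5, v≡2 (mod 31); (25|31)=+1, (2|31)=+1; sign (−1)^0·+1^5·+1^2 = +1.
(a,b)_∞: sgn(-8177)=−, sgn(-40145)=−, so -1.
(a,b)_7: α=2, u≡6; β=5, v≡3 (mod 7); (6|7)=-1, (3|7)=-1; sign (−1)^0·-1^5·-1^2 = -1.
(a,b)_11: α=-2, u≡10; β=-6, v≡9 (mod 11); (10|11)=-1, (9|11)=+1; sign (−1)^0·-1^-6·+1^-2 = +1.
(a,b)_2: α=12, β=28; u≡7, v≡7 (mod 8); ε(u)ε(v)=1·1, αω(v)=12·0, βω(u)=28·0; sum ≡ 1  ⇒  -1.
(a,b)_13: α=1, u≡5; β=2, v≡12 (mod 13); (5|13)=-1, (12|13)=+1; sign (−1)^0·-1^2·+1^1 = +1.
(a,b)_37: α=1, u≡12; β=3, v≡11 (mod 37); (12|37)=+1, (11|37)=+1; sign (−1)^0·+1^3·+1^1 = +1.
(a,b)_17: α=1, u≡14; β=2, v≡16 (mod 17); (14|17)=-1, (16|17)=+1; sign (−1)^0·-1^2·+1^1 = +1.
(a,b)_3: α=-8, u≡1; β=-6, v≡1 (mod 3); (1|3)=+1, (1|3)=+1; sign (−1)^0·+1^-6·+1^-8 = +1.
(a,b)_47: α=2, u≡28; β=0, v≡29 (mod 47); (28|47)=+1, (29|47)=-1; sign (−1)^0·+1^0·-1^2 = +1.
|Ram(-8177, -40145)| = 4, even; anisotropic at {2, 5, 7, ∞}.

[2, 5, 7, inf]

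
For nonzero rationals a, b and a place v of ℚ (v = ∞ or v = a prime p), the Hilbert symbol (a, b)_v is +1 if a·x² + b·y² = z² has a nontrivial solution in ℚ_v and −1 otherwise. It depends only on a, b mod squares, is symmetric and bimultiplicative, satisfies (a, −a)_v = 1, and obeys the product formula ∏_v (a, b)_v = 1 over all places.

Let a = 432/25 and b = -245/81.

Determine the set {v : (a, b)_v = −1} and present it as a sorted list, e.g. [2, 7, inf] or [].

[2, 5]

(a, b) ≡ (3, -5) mod (ℚ^×)²; places V = {2, 3, 5, 7, ∞}.
(a,b)_∞: sgn(3)=+, sgn(-5)=−, so +1.
(a,b)_3: α=3, u≡1; β=-4, v≡1 (mod 3); (1|3)=+1, (1|3)=+1; sign (−1)^0·+1^-4·+1^3 = +1.
(a,b)_2: α=4, β=0; u≡3, v≡3 (mod 8); ε(u)ε(v)=1·1, αω(v)=4·1, βω(u)=0·1; sum ≡ 1  ⇒  -1.
(a,b)_5: α=-2, u≡2; β=1, v≡1 (mod 5); (2|5)=-1, (1|5)=+1; sign (−1)^0·-1^1·+1^-2 = -1.
(a,b)_7: α=0, u≡3; β=2, v≡4 (mod 7); (3|7)=-1, (4|7)=+1; sign (−1)^0·-1^2·+1^0 = +1.
Ram(3, -5) = {2, 5}; no ℚ_2-point on the conic.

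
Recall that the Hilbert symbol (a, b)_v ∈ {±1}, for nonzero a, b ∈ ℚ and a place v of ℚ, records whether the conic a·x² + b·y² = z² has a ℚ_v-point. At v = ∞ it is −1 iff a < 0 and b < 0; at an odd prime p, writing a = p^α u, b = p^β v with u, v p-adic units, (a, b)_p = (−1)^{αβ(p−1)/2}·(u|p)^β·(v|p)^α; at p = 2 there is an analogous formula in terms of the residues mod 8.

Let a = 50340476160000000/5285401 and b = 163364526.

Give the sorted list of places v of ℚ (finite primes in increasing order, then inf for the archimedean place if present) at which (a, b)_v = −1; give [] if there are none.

(a, b) ≡ (85, 1326) mod (ℚ^×)²; places V = {2, 3, 5, 11, 13, 17, 19, ∞}.
(a,b)_3: α=4, u≡1; β=7, v≡1 (mod 3); (1|3)=+1, (1|3)=+1; sign (−1)^0·+1^7·+1^4 = +1.
(a,b)_19: α=-2, u≡5; β=0, v≡18 (mod 19); (5|19)=+1, (18|19)=-1; sign (−1)^0·+1^0·-1^-2 = +1.
(a,b)_13: α=4, u≡5; β=3, v≡11 (mod 13); (5|13)=-1, (11|13)=-1; sign (−1)^0·-1^3·-1^4 = -1.
(a,b)_5: α=7, u≡3; β=0, v≡1 (mod 5); (3|5)=-1, (1|5)=+1; sign (−1)^0·-1^0·+1^7 = +1.
(a,b)_2: α=14, β=1; u≡5, v≡7 (mod 8); ε(u)ε(v)=0·1, αω(v)=14·0, βω(u)=1·1; sum ≡ 1  ⇒  -1.
(a,b)_17: α=1, u≡10; β=1, v≡3 (mod 17); (10|17)=-1, (3|17)=-1; sign (−1)^0·-1^1·-1^1 = +1.
(a,b)_∞: sgn(85)=+, sgn(1326)=+, so +1.
(a,b)_11: α=-4, u≡2; β=0, v≡6 (mod 11); (2|11)=-1, (6|11)=-1; sign (−1)^0·-1^0·-1^-4 = +1.
|Ram(85, 1326)| = 2, even; anisotropic at {2, 13}.

[2, 13]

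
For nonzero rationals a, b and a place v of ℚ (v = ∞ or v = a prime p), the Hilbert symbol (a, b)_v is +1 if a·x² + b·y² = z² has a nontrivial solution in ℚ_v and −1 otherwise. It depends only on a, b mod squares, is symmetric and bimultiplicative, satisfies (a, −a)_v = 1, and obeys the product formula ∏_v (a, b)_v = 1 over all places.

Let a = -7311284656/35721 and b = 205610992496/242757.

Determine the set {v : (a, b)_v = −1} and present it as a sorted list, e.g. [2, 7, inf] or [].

[17, 29, 37, 41]

Mod squares: a ≡ -456955291, b ≡ 26879723. Check v ∈ {∞, 2, 3, 7, 13, 17, 19, 29, 37, 41, 47}.
v=41: a=41^1·(≡40), b=41^1·(≡29) mod 41; (40|41)=+1, (29|41)=-1; (−1)^{1·1·20}·(+1)^1·(-1)^1 = -1.
v=∞: -456955291 < 0 and 26879723 > 0  ⇒  (a,b)_∞ = +1.
v=13: a=13^1·(≡6), b=13^1·(≡6) mod 13; (6|13)=-1, (6|13)=-1; (−1)^{1·1·6}·(-1)^1·(-1)^1 = +1.
v=29: a=29^1·(≡20), b=29^1·(≡18) mod 29; (20|29)=+1, (18|29)=-1; (−1)^{1·1·14}·(+1)^1·(-1)^1 = -1.
v=47: a=47^1·(≡36), b=47^1·(≡30) mod 47; (36|47)=+1, (30|47)=-1; (−1)^{1·1·23}·(+1)^1·(-1)^1 = +1.
v=3: a=3^-6·(≡2), b=3^-8·(≡2) mod 3; (2|3)=-1, (2|3)=-1; (−1)^{-6·-8·1}·(-1)^-8·(-1)^-6 = +1.
v=19: a=19^0·(≡8), b=19^2·(≡1) mod 19; (8|19)=-1, (1|19)=+1; (−1)^{0·2·9}·(-1)^2·(+1)^0 = +1.
v=2: v_2(a)=4, v_2(b)=4; units ≡ 5, 3 (mod 8); ε·ε+αω+βω = 0·1+4·1+4·1 ≡ 0  ⇒  (a,b)_2 = +1.
v=7: a=7^-2·(≡3), b=7^2·(≡3) mod 7; (3|7)=-1, (3|7)=-1; (−1)^{-2·2·3}·(-1)^2·(-1)^-2 = +1.
v=37: a=37^1·(≡13), b=37^-1·(≡10) mod 37; (13|37)=-1, (10|37)=+1; (−1)^{1·-1·18}·(-1)^-1·(+1)^1 = -1.
v=17: a=17^1·(≡5), b=17^0·(≡3) mod 17; (5|17)=-1, (3|17)=-1; (−1)^{1·0·8}·(-1)^0·(-1)^1 = -1.
Ram(-456955291, 26879723) = {17, 29, 37, 41}; no ℚ_17-point on the conic.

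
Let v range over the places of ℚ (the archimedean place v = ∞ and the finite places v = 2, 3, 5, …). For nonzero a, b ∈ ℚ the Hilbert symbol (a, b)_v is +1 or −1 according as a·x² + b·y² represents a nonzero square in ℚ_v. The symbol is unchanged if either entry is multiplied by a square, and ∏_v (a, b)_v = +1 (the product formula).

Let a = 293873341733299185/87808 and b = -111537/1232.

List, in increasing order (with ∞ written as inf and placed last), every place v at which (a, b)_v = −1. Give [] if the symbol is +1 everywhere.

Mod squares: a ≡ 255255, b ≡ -1309. Check v ∈ {∞, 2, 3, 5, 7, 11, 13, 17, 19, 47}.
v=∞: 255255 > 0 and -1309 < 0  ⇒  (a,b)_∞ = +1.
v=11: a=11^3·(≡2), b=11^-1·(≡7) mod 11; (2|11)=-1, (7|11)=-1; (−1)^{3·-1·5}·(-1)^-1·(-1)^3 = -1.
v=2: v_2(a)=-8, v_2(b)=-4; units ≡ 7, 3 (mod 8); ε·ε+αω+βω = 1·1+-8·1+-4·0 ≡ 1  ⇒  (a,b)_2 = -1.
v=3: a=3^1·(≡2), b=3^8·(≡2) mod 3; (2|3)=-1, (2|3)=-1; (−1)^{1·8·1}·(-1)^8·(-1)^1 = -1.
v=5: a=5^1·(≡4), b=5^0·(≡4) mod 5; (4|5)=+1, (4|5)=+1; (−1)^{1·0·2}·(+1)^0·(+1)^1 = +1.
v=19: a=19^2·(≡4), b=19^0·(≡15) mod 19; (4|19)=+1, (15|19)=-1; (−1)^{2·0·9}·(+1)^0·(-1)^2 = +1.
v=7: a=7^-3·(≡1), b=7^-1·(≡1) mod 7; (1|7)=+1, (1|7)=+1; (−1)^{-3·-1·3}·(+1)^-1·(+1)^-3 = -1.
v=47: a=47^2·(≡26), b=47^0·(≡37) mod 47; (26|47)=-1, (37|47)=+1; (−1)^{2·0·23}·(-1)^0·(+1)^2 = +1.
v=13: a=13^1·(≡11), b=13^0·(≡12) mod 13; (11|13)=-1, (12|13)=+1; (−1)^{1·0·6}·(-1)^0·(+1)^1 = +1.
v=17: a=17^5·(≡9), b=17^1·(≡15) mod 17; (9|17)=+1, (15|17)=+1; (−1)^{5·1·8}·(+1)^1·(+1)^5 = +1.
|Ram(255255, -1309)| = 4, even; anisotropic at {2, 3, 7, 11}.

[2, 3, 7, 11]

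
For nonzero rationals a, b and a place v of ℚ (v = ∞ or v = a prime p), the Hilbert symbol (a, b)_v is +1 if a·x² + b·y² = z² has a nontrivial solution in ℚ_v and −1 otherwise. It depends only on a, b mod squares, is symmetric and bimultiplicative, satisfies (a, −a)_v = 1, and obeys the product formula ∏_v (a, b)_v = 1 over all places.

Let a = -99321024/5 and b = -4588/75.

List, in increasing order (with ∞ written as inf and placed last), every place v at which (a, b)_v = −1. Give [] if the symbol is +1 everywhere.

(a, b) ≡ (-7759455, -3441) mod (ℚ^×)²; places V = {2, 3, 5, 11, 31, 37, 41, ∞}.
(a,b)_2: α=6, β=2; u≡1, v≡7 (mod 8); ε(u)ε(v)=0·1, αω(v)=6·0, βω(u)=2·0; sum ≡ 0  ⇒  +1.
(a,b)_∞: sgn(-7759455)=−, sgn(-3441)=−, so -1.
(a,b)_3: α=1, u≡1; β=-1, v≡2 (mod 3); (1|3)=+1, (2|3)=-1; sign (−1)^1·+1^-1·-1^1 = +1.
(a,b)_37: α=1, u≡7; β=1, v≡24 (mod 37); (7|37)=+1, (24|37)=-1; sign (−1)^0·+1^1·-1^1 = -1.
(a,b)_11: α=1, u≡9; β=0, v≡6 (mod 11); (9|11)=+1, (6|11)=-1; sign (−1)^0·+1^0·-1^1 = -1.
(a,b)_31: α=1, u≡14; β=1, v≡22 (mod 31); (14|31)=+1, (22|31)=-1; sign (−1)^1·+1^1·-1^1 = +1.
(a,b)_41: α=1, u≡37; β=0, v≡17 (mod 41); (37|41)=+1, (17|41)=-1; sign (−1)^0·+1^0·-1^1 = -1.
(a,b)_5: α=-1, u≡1; β=-2, v≡4 (mod 5); (1|5)=+1, (4|5)=+1; sign (−1)^0·+1^-2·+1^-1 = +1.
Ram(-7759455, -3441) = {11, 37, 41, ∞}; no ℚ_11-point on the conic.

[11, 37, 41, inf]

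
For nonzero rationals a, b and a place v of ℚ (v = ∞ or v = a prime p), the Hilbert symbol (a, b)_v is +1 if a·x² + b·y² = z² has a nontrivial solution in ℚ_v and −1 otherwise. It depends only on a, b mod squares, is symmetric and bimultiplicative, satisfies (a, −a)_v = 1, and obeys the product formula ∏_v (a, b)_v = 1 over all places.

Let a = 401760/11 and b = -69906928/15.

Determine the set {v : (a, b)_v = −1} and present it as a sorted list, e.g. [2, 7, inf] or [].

(a, b) ≡ (3410, -3705) mod (ℚ^×)²; places V = {2, 3, 5, 7, 11, 13, 19, 31, ∞}.
(a,b)_19: α=0, u≡16; β=3, v≡2 (mod 19); (16|19)=+1, (2|19)=-1; sign (−1)^0·+1^3·-1^0 = +1.
(a,b)_∞: sgn(3410)=+, sgn(-3705)=−, so +1.
(a,b)_13: α=0, u≡9; β=1, v≡10 (mod 13); (9|13)=+1, (10|13)=+1; sign (−1)^0·+1^1·+1^0 = +1.
(a,b)_3: α=4, u≡2; β=-1, v≡1 (mod 3); (2|3)=-1, (1|3)=+1; sign (−1)^0·-1^-1·+1^4 = -1.
(a,b)_7: α=0, u≡4; β=2, v≡5 (mod 7); (4|7)=+1, (5|7)=-1; sign (−1)^0·+1^2·-1^0 = +1.
(a,b)_5: α=1, u≡2; β=-1, v≡4 (mod 5); (2|5)=-1, (4|5)=+1; sign (−1)^0·-1^-1·+1^1 = -1.
(a,b)_11: α=-1, u≡7; β=0, v≡2 (mod 11); (7|11)=-1, (2|11)=-1; sign (−1)^0·-1^0·-1^-1 = -1.
(a,b)_2: α=5, β=4; u≡1, v≡7 (mod 8); ε(u)ε(v)=0·1, αω(v)=5·0, βω(u)=4·0; sum ≡ 0  ⇒  +1.
(a,b)_31: α=1, u≡3; β=0, v≡12 (mod 31); (3|31)=-1, (12|31)=-1; sign (−1)^0·-1^0·-1^1 = -1.
Ram(3410, -3705) = {3, 5, 11, 31}; no ℚ_3-point on the conic.

[3, 5, 11, 31]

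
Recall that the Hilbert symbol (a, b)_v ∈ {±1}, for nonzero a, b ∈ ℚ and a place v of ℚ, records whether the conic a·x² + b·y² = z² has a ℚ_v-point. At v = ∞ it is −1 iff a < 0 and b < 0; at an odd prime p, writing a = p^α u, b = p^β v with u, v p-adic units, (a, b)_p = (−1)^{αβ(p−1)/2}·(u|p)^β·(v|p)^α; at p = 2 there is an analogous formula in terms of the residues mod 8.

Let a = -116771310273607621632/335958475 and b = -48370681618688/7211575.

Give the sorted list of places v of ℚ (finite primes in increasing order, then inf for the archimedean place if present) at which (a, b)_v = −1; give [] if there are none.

Mod squares: a ≡ -133, b ≡ -57239. Check v ∈ {∞, 2, 3, 5, 7, 11, 13, 17, 19, 23, 29, 37, 43}.
v=23: a=23^0·(≡21), b=23^2·(≡1) mod 23; (21|23)=-1, (1|23)=+1; (−1)^{0·2·11}·(-1)^2·(+1)^0 = +1.
v=∞: -133 < 0 and -57239 < 0  ⇒  (a,b)_∞ = -1.
v=3: a=3^2·(≡2), b=3^0·(≡1) mod 3; (2|3)=-1, (1|3)=+1; (−1)^{2·0·1}·(-1)^0·(+1)^2 = +1.
v=11: a=11^4·(≡8), b=11^2·(≡3) mod 11; (8|11)=-1, (3|11)=+1; (−1)^{4·2·5}·(-1)^2·(+1)^4 = +1.
v=2: v_2(a)=10, v_2(b)=8; units ≡ 3, 1 (mod 8); ε·ε+αω+βω = 1·0+10·0+8·1 ≡ 0  ⇒  (a,b)_2 = +1.
v=29: a=29^-4·(≡12), b=29^-2·(≡24) mod 29; (12|29)=-1, (24|29)=+1; (−1)^{-4·-2·14}·(-1)^-2·(+1)^-4 = +1.
v=5: a=5^-2·(≡2), b=5^-2·(≡4) mod 5; (2|5)=-1, (4|5)=+1; (−1)^{-2·-2·2}·(-1)^-2·(+1)^-2 = +1.
v=19: a=19^-1·(≡14), b=19^2·(≡8) mod 19; (14|19)=-1, (8|19)=-1; (−1)^{-1·2·9}·(-1)^2·(-1)^-1 = -1.
v=7: a=7^1·(≡2), b=7^-3·(≡3) mod 7; (2|7)=+1, (3|7)=-1; (−1)^{1·-3·3}·(+1)^-3·(-1)^1 = +1.
v=37: a=37^2·(≡15), b=37^1·(≡33) mod 37; (15|37)=-1, (33|37)=+1; (−1)^{2·1·18}·(-1)^1·(+1)^2 = -1.
v=17: a=17^2·(≡6), b=17^1·(≡1) mod 17; (6|17)=-1, (1|17)=+1; (−1)^{2·1·8}·(-1)^1·(+1)^2 = -1.
v=13: a=13^2·(≡10), b=13^1·(≡9) mod 13; (10|13)=+1, (9|13)=+1; (−1)^{2·1·6}·(+1)^1·(+1)^2 = +1.
v=43: a=43^2·(≡39), b=43^0·(≡8) mod 43; (39|43)=-1, (8|43)=-1; (−1)^{2·0·21}·(-1)^0·(-1)^2 = +1.
|Ram(-133, -57239)| = 4, even; anisotropic at {17, 19, 37, ∞}.

[17, 19, 37, inf]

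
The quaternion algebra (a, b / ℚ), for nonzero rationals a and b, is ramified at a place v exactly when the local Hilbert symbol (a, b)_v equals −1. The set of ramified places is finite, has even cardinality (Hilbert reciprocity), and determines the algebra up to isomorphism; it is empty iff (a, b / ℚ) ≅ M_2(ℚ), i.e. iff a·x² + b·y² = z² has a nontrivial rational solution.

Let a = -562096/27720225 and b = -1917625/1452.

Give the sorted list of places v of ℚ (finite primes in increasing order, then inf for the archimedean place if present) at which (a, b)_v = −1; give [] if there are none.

(a, b) ≡ (-19, -435) mod (ℚ^×)²; places V = {2, 3, 5, 11, 13, 19, 23, 29, 43, ∞}.
(a,b)_3: α=-8, u≡2; β=-1, v≡2 (mod 3); (2|3)=-1, (2|3)=-1; sign (−1)^0·-1^-1·-1^-8 = -1.
(a,b)_2: α=4, β=-2; u≡5, v≡5 (mod 8); ε(u)ε(v)=0·0, αω(v)=4·1, βω(u)=-2·1; sum ≡ 0  ⇒  +1.
(a,b)_29: α=0, u≡21; β=1, v≡12 (mod 29); (21|29)=-1, (12|29)=-1; sign (−1)^0·-1^1·-1^0 = -1.
(a,b)_19: α=1, u≡14; β=0, v≡8 (mod 19); (14|19)=-1, (8|19)=-1; sign (−1)^0·-1^0·-1^1 = -1.
(a,b)_∞: sgn(-19)=−, sgn(-435)=−, so -1.
(a,b)_23: α=0, u≡6; β=2, v≡3 (mod 23); (6|23)=+1, (3|23)=+1; sign (−1)^0·+1^2·+1^0 = +1.
(a,b)_5: α=-2, u≡1; β=3, v≡2 (mod 5); (1|5)=+1, (2|5)=-1; sign (−1)^0·+1^3·-1^-2 = +1.
(a,b)_43: α=2, u≡15; β=0, v≡4 (mod 43); (15|43)=+1, (4|43)=+1; sign (−1)^0·+1^0·+1^2 = +1.
(a,b)_13: α=-2, u≡6; β=0, v≡2 (mod 13); (6|13)=-1, (2|13)=-1; sign (−1)^0·-1^0·-1^-2 = +1.
(a,b)_11: α=0, u≡3; β=-2, v≡5 (mod 11); (3|11)=+1, (5|11)=+1; sign (−1)^0·+1^-2·+1^0 = +1.
Ram(-19, -435) = {3, 19, 29, ∞}; no ℚ_3-point on the conic.

[3, 19, 29, inf]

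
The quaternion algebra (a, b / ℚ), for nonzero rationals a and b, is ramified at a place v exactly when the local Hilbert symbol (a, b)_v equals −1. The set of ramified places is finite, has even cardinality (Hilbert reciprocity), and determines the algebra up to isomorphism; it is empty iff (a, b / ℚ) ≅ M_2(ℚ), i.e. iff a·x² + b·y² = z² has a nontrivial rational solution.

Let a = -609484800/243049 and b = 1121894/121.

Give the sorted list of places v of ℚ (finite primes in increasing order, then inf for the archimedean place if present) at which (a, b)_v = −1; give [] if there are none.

(a, b) ≡ (-93, 1334) mod (ℚ^×)²; places V = {2, 3, 5, 11, 17, 23, 29, 31, ∞}.
(a,b)_11: α=0, u≡8; β=-2, v≡4 (mod 11); (8|11)=-1, (4|11)=+1; sign (−1)^0·-1^-2·+1^0 = +1.
(a,b)_3: α=1, u≡2; β=0, v≡2 (mod 3); (2|3)=-1, (2|3)=-1; sign (−1)^0·-1^0·-1^1 = -1.
(a,b)_5: α=2, u≡2; β=0, v≡4 (mod 5); (2|5)=-1, (4|5)=+1; sign (−1)^0·-1^0·+1^2 = +1.
(a,b)_31: α=1, u≡16; β=0, v≡9 (mod 31); (16|31)=+1, (9|31)=+1; sign (−1)^0·+1^0·+1^1 = +1.
(a,b)_2: α=18, β=1; u≡3, v≡3 (mod 8); ε(u)ε(v)=1·1, αω(v)=18·1, βω(u)=1·1; sum ≡ 0  ⇒  +1.
(a,b)_29: α=-2, u≡7; β=3, v≡15 (mod 29); (7|29)=+1, (15|29)=-1; sign (−1)^0·+1^3·-1^-2 = +1.
(a,b)_17: α=-2, u≡2; β=0, v≡15 (mod 17); (2|17)=+1, (15|17)=+1; sign (−1)^0·+1^0·+1^-2 = +1.
(a,b)_∞: sgn(-93)=−, sgn(1334)=+, so +1.
(a,b)_23: α=0, u≡14; β=1, v≡3 (mod 23); (14|23)=-1, (3|23)=+1; sign (−1)^0·-1^1·+1^0 = -1.
|Ram(-93, 1334)| = 2, even; anisotropic at {3, 23}.

[3, 23]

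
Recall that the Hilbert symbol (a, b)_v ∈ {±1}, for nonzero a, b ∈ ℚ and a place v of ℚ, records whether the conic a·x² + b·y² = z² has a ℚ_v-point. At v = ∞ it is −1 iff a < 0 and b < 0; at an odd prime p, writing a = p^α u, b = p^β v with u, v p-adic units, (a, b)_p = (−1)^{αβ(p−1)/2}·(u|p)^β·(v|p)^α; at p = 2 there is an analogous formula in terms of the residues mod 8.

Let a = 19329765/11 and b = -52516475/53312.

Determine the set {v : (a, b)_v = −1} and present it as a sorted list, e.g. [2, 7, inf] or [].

(a, b) ≡ (15015, -187) mod (ℚ^×)²; places V = {2, 3, 5, 7, 11, 13, 17, 19, 23, ∞}.
(a,b)_7: α=3, u≡3; β=-2, v≡1 (mod 7); (3|7)=-1, (1|7)=+1; sign (−1)^0·-1^-2·+1^3 = +1.
(a,b)_19: α=0, u≡7; β=2, v≡15 (mod 19); (7|19)=+1, (15|19)=-1; sign (−1)^0·+1^2·-1^0 = +1.
(a,b)_2: α=0, β=-6; u≡7, v≡5 (mod 8); ε(u)ε(v)=1·0, αω(v)=0·1, βω(u)=-6·0; sum ≡ 0  ⇒  +1.
(a,b)_13: α=1, u≡11; β=0, v≡11 (mod 13); (11|13)=-1, (11|13)=-1; sign (−1)^0·-1^0·-1^1 = -1.
(a,b)_23: α=0, u≡20; β=2, v≡15 (mod 23); (20|23)=-1, (15|23)=-1; sign (−1)^0·-1^2·-1^0 = +1.
(a,b)_11: α=-1, u≡4; β=1, v≡1 (mod 11); (4|11)=+1, (1|11)=+1; sign (−1)^1·+1^1·+1^-1 = -1.
(a,b)_∞: sgn(15015)=+, sgn(-187)=−, so +1.
(a,b)_17: α=2, u≡13; β=-1, v≡14 (mod 17); (13|17)=+1, (14|17)=-1; sign (−1)^0·+1^-1·-1^2 = +1.
(a,b)_5: α=1, u≡3; β=2, v≡3 (mod 5); (3|5)=-1, (3|5)=-1; sign (−1)^0·-1^2·-1^1 = -1.
(a,b)_3: α=1, u≡1; β=0, v≡2 (mod 3); (1|3)=+1, (2|3)=-1; sign (−1)^0·+1^0·-1^1 = -1.
|Ram(15015, -187)| = 4, even; anisotropic at {3, 5, 11, 13}.

[3, 5, 11, 13]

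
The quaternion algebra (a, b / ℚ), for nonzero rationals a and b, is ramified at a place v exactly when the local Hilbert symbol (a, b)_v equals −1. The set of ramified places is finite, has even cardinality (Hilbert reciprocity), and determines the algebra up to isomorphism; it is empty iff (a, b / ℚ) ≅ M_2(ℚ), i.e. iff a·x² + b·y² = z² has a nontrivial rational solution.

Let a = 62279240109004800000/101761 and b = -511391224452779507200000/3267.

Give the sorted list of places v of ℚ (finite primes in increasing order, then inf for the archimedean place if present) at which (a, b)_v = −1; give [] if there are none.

[2, 5, 13, 17]

(a, b) ≡ (15295, -62985) mod (ℚ^×)²; places V = {2, 3, 5, 7, 11, 13, 17, 19, 23, 29, ∞}.
(a,b)_7: α=1, u≡2; β=6, v≡1 (mod 7); (2|7)=+1, (1|7)=+1; sign (−1)^0·+1^6·+1^1 = +1.
(a,b)_17: α=4, u≡12; β=3, v≡16 (mod 17); (12|17)=-1, (16|17)=+1; sign (−1)^0·-1^3·+1^4 = -1.
(a,b)_29: α=-2, u≡11; β=0, v≡3 (mod 29); (11|29)=-1, (3|29)=-1; sign (−1)^0·-1^0·-1^-2 = +1.
(a,b)_19: α=1, u≡7; β=1, v≡18 (mod 19); (7|19)=+1, (18|19)=-1; sign (−1)^1·+1^1·-1^1 = +1.
(a,b)_3: α=2, u≡1; β=-3, v≡2 (mod 3); (1|3)=+1, (2|3)=-1; sign (−1)^0·+1^-3·-1^2 = +1.
(a,b)_23: α=3, u≡17; β=4, v≡8 (mod 23); (17|23)=-1, (8|23)=+1; sign (−1)^0·-1^4·+1^3 = +1.
(a,b)_13: α=0, u≡8; β=1, v≡10 (mod 13); (8|13)=-1, (10|13)=+1; sign (−1)^0·-1^1·+1^0 = -1.
(a,b)_11: α=-2, u≡4; β=-2, v≡9 (mod 11); (4|11)=+1, (9|11)=+1; sign (−1)^0·+1^-2·+1^-2 = +1.
(a,b)_2: α=14, β=12; u≡7, v≡7 (mod 8); ε(u)ε(v)=1·1, αω(v)=14·0, βω(u)=12·0; sum ≡ 1  ⇒  -1.
(a,b)_5: α=5, u≡1; β=5, v≡3 (mod 5); (1|5)=+1, (3|5)=-1; sign (−1)^0·+1^5·-1^5 = -1.
(a,b)_∞: sgn(15295)=+, sgn(-62985)=−, so +1.
Ram(15295, -62985) = {2, 5, 13, 17}; no ℚ_2-point on the conic.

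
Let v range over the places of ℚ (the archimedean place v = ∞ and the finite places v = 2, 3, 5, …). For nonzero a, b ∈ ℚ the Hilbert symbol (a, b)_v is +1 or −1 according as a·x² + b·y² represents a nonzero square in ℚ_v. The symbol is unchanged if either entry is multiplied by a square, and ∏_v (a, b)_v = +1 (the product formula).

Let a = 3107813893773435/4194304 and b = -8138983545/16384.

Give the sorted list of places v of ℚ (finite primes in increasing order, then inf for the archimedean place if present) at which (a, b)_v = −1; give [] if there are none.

(a, b) ≡ (435, -21945) mod (ℚ^×)²; places V = {2, 3, 5, 7, 11, 19, 29, ∞}.
(a,b)_3: α=5, u≡1; β=3, v≡2 (mod 3); (1|3)=+1, (2|3)=-1; sign (−1)^1·+1^3·-1^5 = +1.
(a,b)_5: α=1, u≡3; β=1, v≡4 (mod 5); (3|5)=-1, (4|5)=+1; sign (−1)^0·-1^1·+1^1 = -1.
(a,b)_19: α=2, u≡6; β=1, v≡7 (mod 19); (6|19)=+1, (7|19)=+1; sign (−1)^0·+1^1·+1^2 = +1.
(a,b)_2: α=-22, β=-14; u≡3, v≡7 (mod 8); ε(u)ε(v)=1·1, αω(v)=-22·0, βω(u)=-14·1; sum ≡ 1  ⇒  -1.
(a,b)_7: α=4, u≡2; β=3, v≡4 (mod 7); (2|7)=+1, (4|7)=+1; sign (−1)^0·+1^3·+1^4 = +1.
(a,b)_∞: sgn(435)=+, sgn(-21945)=−, so +1.
(a,b)_29: α=3, u≡2; β=2, v≡10 (mod 29); (2|29)=-1, (10|29)=-1; sign (−1)^0·-1^2·-1^3 = -1.
(a,b)_11: α=2, u≡7; β=1, v≡7 (mod 11); (7|11)=-1, (7|11)=-1; sign (−1)^0·-1^1·-1^2 = -1.
(435, -21945 / ℚ) ramifies at {2, 5, 11, 29}: a division algebra.

[2, 5, 11, 29]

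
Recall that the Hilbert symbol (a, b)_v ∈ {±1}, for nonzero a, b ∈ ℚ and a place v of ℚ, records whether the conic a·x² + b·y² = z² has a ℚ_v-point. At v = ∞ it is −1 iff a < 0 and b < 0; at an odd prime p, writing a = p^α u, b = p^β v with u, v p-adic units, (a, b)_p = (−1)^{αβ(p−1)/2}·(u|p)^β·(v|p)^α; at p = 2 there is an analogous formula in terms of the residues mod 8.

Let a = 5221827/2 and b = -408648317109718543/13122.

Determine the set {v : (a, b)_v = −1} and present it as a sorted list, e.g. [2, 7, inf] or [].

(a, b) ≡ (14326, -18734) mod (ℚ^×)²; places V = {2, 3, 11, 13, 17, 19, 29, ∞}.
(a,b)_3: α=6, u≡1; β=-8, v≡1 (mod 3); (1|3)=+1, (1|3)=+1; sign (−1)^0·+1^-8·+1^6 = +1.
(a,b)_17: α=0, u≡11; β=3, v≡5 (mod 17); (11|17)=-1, (5|17)=-1; sign (−1)^0·-1^3·-1^0 = -1.
(a,b)_13: α=1, u≡9; β=4, v≡4 (mod 13); (9|13)=+1, (4|13)=+1; sign (−1)^0·+1^4·+1^1 = +1.
(a,b)_∞: sgn(14326)=+, sgn(-18734)=−, so +1.
(a,b)_11: α=0, u≡3; β=4, v≡7 (mod 11); (3|11)=+1, (7|11)=-1; sign (−1)^0·+1^4·-1^0 = +1.
(a,b)_29: α=1, u≡1; β=1, v≡18 (mod 29); (1|29)=+1, (18|29)=-1; sign (−1)^0·+1^1·-1^1 = -1.
(a,b)_2: α=-1, β=-1; u≡3, v≡1 (mod 8); ε(u)ε(v)=1·0, αω(v)=-1·0, βω(u)=-1·1; sum ≡ 1  ⇒  -1.
(a,b)_19: α=1, u≡18; β=3, v≡2 (mod 19); (18|19)=-1, (2|19)=-1; sign (−1)^1·-1^3·-1^1 = -1.
Ram(14326, -18734) = {2, 17, 19, 29}; no ℚ_2-point on the conic.

[2, 17, 19, 29]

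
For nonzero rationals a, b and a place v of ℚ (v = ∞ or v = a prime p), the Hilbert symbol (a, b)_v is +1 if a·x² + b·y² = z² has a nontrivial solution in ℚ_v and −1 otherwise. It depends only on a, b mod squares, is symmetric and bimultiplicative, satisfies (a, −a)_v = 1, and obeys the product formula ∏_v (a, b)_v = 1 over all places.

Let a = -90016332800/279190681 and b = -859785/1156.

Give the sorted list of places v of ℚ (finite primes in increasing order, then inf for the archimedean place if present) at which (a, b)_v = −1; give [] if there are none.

[5, inf]

Mod squares: a ≡ -23, b ≡ -465. Check v ∈ {∞, 2, 3, 5, 7, 11, 17, 23, 31, 43}.
v=17: a=17^2·(≡6), b=17^-2·(≡6) mod 17; (6|17)=-1, (6|17)=-1; (−1)^{2·-2·8}·(-1)^-2·(-1)^2 = +1.
v=7: a=7^-4·(≡3), b=7^0·(≡4) mod 7; (3|7)=-1, (4|7)=+1; (−1)^{-4·0·3}·(-1)^0·(+1)^-4 = +1.
v=23: a=23^3·(≡17), b=23^0·(≡4) mod 23; (17|23)=-1, (4|23)=+1; (−1)^{3·0·11}·(-1)^0·(+1)^3 = +1.
v=∞: -23 < 0 and -465 < 0  ⇒  (a,b)_∞ = -1.
v=31: a=31^-2·(≡14), b=31^1·(≡8) mod 31; (14|31)=+1, (8|31)=+1; (−1)^{-2·1·15}·(+1)^1·(+1)^-2 = +1.
v=11: a=11^-2·(≡2), b=11^0·(≡8) mod 11; (2|11)=-1, (8|11)=-1; (−1)^{-2·0·5}·(-1)^0·(-1)^-2 = +1.
v=3: a=3^0·(≡1), b=3^1·(≡1) mod 3; (1|3)=+1, (1|3)=+1; (−1)^{0·1·1}·(+1)^1·(+1)^0 = +1.
v=43: a=43^0·(≡18), b=43^2·(≡7) mod 43; (18|43)=-1, (7|43)=-1; (−1)^{0·2·21}·(-1)^2·(-1)^0 = +1.
v=2: v_2(a)=10, v_2(b)=-2; units ≡ 1, 7 (mod 8); ε·ε+αω+βω = 0·1+10·0+-2·0 ≡ 0  ⇒  (a,b)_2 = +1.
v=5: a=5^2·(≡3), b=5^1·(≡3) mod 5; (3|5)=-1, (3|5)=-1; (−1)^{2·1·2}·(-1)^1·(-1)^2 = -1.
(-23, -465 / ℚ) ramifies at {5, ∞}: a division algebra.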